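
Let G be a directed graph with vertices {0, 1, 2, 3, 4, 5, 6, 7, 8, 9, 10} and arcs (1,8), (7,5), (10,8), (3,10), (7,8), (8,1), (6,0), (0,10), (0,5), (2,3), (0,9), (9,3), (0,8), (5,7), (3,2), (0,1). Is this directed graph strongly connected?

No

There is no directed path from 0 to 4, so the graph is not strongly connected.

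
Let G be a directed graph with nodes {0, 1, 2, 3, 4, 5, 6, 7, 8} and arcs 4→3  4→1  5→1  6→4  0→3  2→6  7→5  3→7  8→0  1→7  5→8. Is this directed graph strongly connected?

No

There is no directed path from 5 to 4, so the graph is not strongly connected.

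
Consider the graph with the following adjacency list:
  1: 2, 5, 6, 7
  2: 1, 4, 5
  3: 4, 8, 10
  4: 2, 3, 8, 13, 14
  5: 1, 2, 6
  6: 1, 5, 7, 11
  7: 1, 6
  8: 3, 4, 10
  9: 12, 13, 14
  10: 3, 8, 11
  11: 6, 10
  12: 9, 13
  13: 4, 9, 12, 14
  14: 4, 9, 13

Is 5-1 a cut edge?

No

After removing 5-1, the path 5-2-1 still connects them, so the edge is not a bridge.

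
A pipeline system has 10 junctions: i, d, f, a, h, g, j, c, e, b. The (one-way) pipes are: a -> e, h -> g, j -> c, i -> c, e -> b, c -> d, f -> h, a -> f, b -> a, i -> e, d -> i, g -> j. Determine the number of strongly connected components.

1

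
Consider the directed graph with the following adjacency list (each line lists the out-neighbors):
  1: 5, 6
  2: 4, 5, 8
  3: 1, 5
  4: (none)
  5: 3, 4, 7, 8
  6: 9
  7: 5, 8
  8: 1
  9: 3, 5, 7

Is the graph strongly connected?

No

There is no directed path from 1 to 2, so the graph is not strongly connected.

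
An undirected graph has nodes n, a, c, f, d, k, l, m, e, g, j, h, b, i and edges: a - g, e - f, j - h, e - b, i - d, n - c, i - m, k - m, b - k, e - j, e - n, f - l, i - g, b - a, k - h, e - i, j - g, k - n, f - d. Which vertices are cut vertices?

f, n

Removing f increases the component count from 1 to 2, so f is a cut vertex.
Removing n increases the component count from 1 to 2, so n is a cut vertex.
By contrast removing h leaves 1 component; it is not a cut vertex. No other vertex is a cut vertex either.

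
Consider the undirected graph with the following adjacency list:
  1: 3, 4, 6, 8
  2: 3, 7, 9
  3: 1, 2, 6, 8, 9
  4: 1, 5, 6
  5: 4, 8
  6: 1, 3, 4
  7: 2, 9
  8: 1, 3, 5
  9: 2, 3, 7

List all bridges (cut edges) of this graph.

none

The edges on the cycle 3-2-7-9-3 are not bridges since each lies on that cycle.
Every edge lies on some cycle, so there are no bridges.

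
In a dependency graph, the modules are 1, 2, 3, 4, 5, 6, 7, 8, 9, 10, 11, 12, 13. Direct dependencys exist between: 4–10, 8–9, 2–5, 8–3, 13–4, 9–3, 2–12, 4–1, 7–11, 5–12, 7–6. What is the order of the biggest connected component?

4

Starting from 3 we can reach 3, 8, 9. That is one component of size 3.
Starting from 2 we can reach 2, 5, 12. That is one component of size 3.
Starting from 6 we can reach 6, 7, 11. That is one component of size 3.
Starting from 1 we can reach 1, 4, 10, 13. That is one component of size 4.
The largest has 4 vertices.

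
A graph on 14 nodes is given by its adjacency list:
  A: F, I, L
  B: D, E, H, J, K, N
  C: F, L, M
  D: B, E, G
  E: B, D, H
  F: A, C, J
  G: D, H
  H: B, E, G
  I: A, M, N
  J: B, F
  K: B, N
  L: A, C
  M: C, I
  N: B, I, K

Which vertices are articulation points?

B

Removing B increases the component count from 1 to 2, so B is a cut vertex.
By contrast removing D leaves 1 component; it is not a cut vertex. No other vertex is a cut vertex either.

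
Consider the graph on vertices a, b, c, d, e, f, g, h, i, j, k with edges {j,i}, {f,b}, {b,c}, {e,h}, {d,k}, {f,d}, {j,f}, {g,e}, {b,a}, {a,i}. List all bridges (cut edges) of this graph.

b-c, d-f, d-k, e-g, e-h

The edges on the cycle j-f-b-a-i-j are not bridges since each lies on that cycle.
But removing e-h disconnects e from h; removing b-c disconnects b from c; removing g-e disconnects g from e; removing f-d disconnects f from d — these are bridges.
In total 5 edges are bridges.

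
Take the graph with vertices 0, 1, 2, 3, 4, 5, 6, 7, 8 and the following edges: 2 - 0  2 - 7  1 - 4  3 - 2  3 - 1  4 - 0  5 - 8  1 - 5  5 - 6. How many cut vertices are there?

3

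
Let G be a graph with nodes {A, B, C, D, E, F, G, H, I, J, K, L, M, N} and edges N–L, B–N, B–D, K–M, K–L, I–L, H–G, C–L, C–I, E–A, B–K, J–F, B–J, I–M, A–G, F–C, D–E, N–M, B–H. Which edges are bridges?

none

The edges on the cycle B-D-E-A-G-H-B are not bridges since each lies on that cycle.
Every edge lies on some cycle, so there are no bridges.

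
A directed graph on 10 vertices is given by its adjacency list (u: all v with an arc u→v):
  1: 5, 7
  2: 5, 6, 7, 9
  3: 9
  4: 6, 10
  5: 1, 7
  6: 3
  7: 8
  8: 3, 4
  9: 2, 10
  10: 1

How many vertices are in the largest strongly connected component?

10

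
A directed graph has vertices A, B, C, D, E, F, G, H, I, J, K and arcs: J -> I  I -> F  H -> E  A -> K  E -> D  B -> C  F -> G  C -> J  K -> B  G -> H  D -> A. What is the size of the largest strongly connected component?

{A, B, C, D, E, F, G, H, I, J, K} are all mutually reachable — one SCC of size 11.
The largest has 11 vertices.

11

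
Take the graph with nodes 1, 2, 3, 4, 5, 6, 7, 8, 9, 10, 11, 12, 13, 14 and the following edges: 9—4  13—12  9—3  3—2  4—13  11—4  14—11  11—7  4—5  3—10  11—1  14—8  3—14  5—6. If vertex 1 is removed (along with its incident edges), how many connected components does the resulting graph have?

With 1 gone, the remaining components are: {2, 3, 4, 5, 6, 7, 8, 9, 10, 11, 12, 13, 14}.
That is 1 component.

1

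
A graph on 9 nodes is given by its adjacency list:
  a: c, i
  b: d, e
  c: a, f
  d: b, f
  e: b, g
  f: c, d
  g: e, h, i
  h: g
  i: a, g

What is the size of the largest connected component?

Starting from a we can reach a, b, c, d, e, f, g, h, i. That is one component of size 9.
The largest has 9 vertices.

9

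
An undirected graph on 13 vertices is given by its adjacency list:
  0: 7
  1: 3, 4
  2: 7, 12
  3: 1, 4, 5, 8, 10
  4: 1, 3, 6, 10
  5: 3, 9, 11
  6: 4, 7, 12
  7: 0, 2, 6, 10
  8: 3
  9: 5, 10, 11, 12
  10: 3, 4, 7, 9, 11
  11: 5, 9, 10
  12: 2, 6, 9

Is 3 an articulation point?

Deleting 3 raises the number of components from 1 to 2, so 3 is a cut vertex.

Yes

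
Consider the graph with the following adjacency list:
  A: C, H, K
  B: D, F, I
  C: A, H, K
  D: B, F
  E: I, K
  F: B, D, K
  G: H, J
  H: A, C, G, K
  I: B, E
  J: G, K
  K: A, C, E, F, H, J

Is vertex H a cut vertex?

No

Deleting H leaves 1 component (was 1) (its neighbors A, C, G, K remain connected to each other), so H is not a cut vertex.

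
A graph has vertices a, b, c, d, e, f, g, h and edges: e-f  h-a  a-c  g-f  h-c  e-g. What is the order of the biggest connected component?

3

d is isolated — a component by itself.
b is isolated — a component by itself.
Starting from e we can reach e, f, g. That is one component of size 3.
Starting from a we can reach a, c, h. That is one component of size 3.
The largest has 3 vertices.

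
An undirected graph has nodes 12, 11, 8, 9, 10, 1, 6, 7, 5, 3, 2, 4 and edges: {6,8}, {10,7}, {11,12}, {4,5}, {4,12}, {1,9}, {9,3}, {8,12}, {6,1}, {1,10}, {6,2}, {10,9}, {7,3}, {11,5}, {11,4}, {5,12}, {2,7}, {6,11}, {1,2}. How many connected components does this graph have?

1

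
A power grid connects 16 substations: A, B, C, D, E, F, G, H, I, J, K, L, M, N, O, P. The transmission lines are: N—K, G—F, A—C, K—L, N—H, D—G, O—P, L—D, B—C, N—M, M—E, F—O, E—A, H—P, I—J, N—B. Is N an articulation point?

Deleting N raises the number of components from 2 to 3, so N is a cut vertex.

Yes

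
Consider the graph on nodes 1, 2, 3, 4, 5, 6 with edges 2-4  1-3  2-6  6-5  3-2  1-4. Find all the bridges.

2-6, 5-6

The edges on the cycle 1-3-2-4-1 are not bridges since each lies on that cycle.
But removing 6-5 disconnects 6 from 5; removing 2-6 disconnects 2 from 6 — these are bridges.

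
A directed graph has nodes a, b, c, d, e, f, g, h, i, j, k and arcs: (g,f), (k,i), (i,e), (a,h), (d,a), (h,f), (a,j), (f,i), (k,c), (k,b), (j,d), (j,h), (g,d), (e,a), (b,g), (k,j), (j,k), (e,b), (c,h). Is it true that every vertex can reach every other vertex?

From a we can reach every vertex (a, b, c, d, e, f, g, h, i, j, k), and every vertex can reach a (a, b, c, d, e, f, g, h, i, j, k). So the whole graph is one strongly connected component.

Yes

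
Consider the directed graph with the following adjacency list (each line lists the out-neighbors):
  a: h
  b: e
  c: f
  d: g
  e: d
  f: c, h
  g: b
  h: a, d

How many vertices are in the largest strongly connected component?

{b, d, e, g} are all mutually reachable — one SCC of size 4.
{a, h} are all mutually reachable — one SCC of size 2.
{c, f} are all mutually reachable — one SCC of size 2.
The largest has 4 vertices.

4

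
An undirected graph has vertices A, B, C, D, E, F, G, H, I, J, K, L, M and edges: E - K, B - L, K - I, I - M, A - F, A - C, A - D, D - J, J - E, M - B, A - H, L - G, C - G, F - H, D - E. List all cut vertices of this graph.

A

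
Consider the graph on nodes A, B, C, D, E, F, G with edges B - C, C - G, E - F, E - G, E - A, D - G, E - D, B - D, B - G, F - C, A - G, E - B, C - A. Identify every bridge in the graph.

none

The edges on the cycle E-F-C-A-E are not bridges since each lies on that cycle.
Every edge lies on some cycle, so there are no bridges.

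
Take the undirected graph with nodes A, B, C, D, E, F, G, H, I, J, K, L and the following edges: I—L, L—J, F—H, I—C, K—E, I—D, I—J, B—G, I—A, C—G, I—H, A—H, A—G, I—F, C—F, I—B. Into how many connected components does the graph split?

2

Starting from E we can reach E, K. That is one component of size 2.
Starting from A we can reach A, B, C, D, F, G, H, I, J, L. That is one component of size 10.
Total: 2 components.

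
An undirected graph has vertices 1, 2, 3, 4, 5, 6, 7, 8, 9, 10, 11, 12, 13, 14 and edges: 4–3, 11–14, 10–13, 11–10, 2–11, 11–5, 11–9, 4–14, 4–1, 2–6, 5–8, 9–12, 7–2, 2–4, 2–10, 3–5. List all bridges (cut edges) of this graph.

The edges on the cycle 2-4-3-5-11-2 are not bridges since each lies on that cycle.
But removing 8–5 disconnects 8 from 5; removing 11–9 disconnects 11 from 9; removing 1–4 disconnects 1 from 4; removing 12–9 disconnects 12 from 9 — these are bridges.
In total 7 edges are bridges.

1-4, 10-13, 11-9, 12-9, 2-6, 2-7, 5-8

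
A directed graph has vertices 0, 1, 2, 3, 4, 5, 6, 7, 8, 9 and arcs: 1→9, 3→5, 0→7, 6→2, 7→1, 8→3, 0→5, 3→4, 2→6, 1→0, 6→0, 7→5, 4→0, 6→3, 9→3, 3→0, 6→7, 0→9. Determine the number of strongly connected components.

4

{0, 1, 3, 4, 7, 9} are all mutually reachable — one SCC of size 6.
{2, 6} are all mutually reachable — one SCC of size 2.
{8} is an SCC by itself.
{5} is an SCC by itself.
That gives 4 strongly connected components.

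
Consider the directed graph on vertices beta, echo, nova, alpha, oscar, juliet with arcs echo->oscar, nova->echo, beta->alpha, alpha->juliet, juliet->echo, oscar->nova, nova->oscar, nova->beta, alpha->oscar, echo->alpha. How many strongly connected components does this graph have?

{beta, echo, nova, alpha, oscar, juliet} are all mutually reachable — one SCC of size 6.
That gives 1 strongly connected component.

1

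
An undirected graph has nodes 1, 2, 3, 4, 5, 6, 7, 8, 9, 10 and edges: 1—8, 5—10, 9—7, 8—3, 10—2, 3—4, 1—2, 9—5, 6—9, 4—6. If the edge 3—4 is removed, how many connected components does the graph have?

3 and 4 are still connected via 3-8-1-2-10-5-9-6-4, so the component count stays at 1.

1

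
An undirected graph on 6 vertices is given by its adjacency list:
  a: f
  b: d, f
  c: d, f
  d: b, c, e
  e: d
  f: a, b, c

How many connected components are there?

1

Starting from a we can reach a, b, c, d, e, f. That is one component of size 6.
Total: 1 component.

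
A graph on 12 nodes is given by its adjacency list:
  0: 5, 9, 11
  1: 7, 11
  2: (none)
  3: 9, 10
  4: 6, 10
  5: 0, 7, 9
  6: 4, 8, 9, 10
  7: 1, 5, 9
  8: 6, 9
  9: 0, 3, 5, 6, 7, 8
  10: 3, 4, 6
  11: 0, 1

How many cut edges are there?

The edges on the cycle 9-0-11-1-7-9 are not bridges since each lies on that cycle.
Every edge lies on some cycle, so there are no bridges.

0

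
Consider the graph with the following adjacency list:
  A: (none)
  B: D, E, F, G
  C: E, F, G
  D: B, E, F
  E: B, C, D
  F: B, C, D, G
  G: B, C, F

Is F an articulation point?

Deleting F leaves 2 components (was 2), so F is not a cut vertex.

No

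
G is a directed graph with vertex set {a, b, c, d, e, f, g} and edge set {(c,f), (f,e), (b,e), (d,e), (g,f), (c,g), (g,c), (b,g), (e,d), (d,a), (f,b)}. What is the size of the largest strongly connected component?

{b, c, f, g} are all mutually reachable — one SCC of size 4.
{d, e} are all mutually reachable — one SCC of size 2.
{a} is an SCC by itself.
The largest has 4 vertices.

4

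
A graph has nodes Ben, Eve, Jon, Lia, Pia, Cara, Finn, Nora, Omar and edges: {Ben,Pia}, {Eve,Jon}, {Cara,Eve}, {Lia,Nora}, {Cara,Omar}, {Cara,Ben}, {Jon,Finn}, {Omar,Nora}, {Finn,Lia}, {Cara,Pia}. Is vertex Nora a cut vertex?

No

Deleting Nora leaves 1 component (was 1) (its neighbors Lia, Omar remain connected to each other), so Nora is not a cut vertex.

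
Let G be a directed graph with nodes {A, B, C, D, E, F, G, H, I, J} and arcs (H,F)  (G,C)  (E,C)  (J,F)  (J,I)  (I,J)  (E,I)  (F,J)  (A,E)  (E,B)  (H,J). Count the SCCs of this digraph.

8

{F, I, J} are all mutually reachable — one SCC of size 3.
{G} is an SCC by itself.
{D} is an SCC by itself.
{A} is an SCC by itself.
{E} is an SCC by itself.
(and 3 more singleton SCCs)
That gives 8 strongly connected components.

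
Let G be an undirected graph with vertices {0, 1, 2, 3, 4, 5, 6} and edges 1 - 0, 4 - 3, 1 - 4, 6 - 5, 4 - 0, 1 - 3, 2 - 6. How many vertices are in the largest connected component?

4

Starting from 2 we can reach 2, 5, 6. That is one component of size 3.
Starting from 0 we can reach 0, 1, 3, 4. That is one component of size 4.
The largest has 4 vertices.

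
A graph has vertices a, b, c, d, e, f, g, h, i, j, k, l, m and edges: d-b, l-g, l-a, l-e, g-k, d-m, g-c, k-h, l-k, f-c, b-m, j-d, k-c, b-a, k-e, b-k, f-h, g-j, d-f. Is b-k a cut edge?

No

After removing b-k, the path b-a-l-k still connects them, so the edge is not a bridge.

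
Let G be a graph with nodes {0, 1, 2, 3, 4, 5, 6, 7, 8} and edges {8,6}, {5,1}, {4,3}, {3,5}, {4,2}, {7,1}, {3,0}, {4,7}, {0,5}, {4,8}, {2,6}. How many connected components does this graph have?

Starting from 0 we can reach 0, 1, 2, 3, 4, 5, 6, 7, 8. That is one component of size 9.
Total: 1 component.

1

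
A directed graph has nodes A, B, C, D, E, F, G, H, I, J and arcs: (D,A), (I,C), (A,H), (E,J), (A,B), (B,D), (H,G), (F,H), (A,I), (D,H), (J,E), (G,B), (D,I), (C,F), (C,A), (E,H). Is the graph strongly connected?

No

There is no directed path from B to J, so the graph is not strongly connected.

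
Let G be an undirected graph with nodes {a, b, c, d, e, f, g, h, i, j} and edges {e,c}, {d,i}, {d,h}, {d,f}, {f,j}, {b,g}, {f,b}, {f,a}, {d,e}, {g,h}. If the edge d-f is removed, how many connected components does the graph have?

1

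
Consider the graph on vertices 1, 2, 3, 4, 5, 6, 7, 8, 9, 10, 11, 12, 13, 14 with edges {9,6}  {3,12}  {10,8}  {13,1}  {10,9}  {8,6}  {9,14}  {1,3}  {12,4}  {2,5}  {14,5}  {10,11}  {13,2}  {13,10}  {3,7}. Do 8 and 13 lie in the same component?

Yes

From 8 we can reach 1, 2, 3, 4, 5, 6, 7, 8, 9, 10, 11, 12, 13, 14, which includes 13.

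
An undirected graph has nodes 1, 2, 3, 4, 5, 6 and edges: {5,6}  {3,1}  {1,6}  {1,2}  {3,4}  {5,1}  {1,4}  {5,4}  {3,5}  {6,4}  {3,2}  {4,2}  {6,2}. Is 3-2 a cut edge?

No

After removing 3-2, the path 3-1-2 still connects them, so the edge is not a bridge.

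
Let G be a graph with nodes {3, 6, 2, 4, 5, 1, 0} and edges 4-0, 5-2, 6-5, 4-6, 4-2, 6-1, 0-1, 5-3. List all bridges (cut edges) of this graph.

The edges on the cycle 4-6-5-2-4 are not bridges since each lies on that cycle.
But removing 5-3 disconnects 5 from 3 — this is a bridge.

3-5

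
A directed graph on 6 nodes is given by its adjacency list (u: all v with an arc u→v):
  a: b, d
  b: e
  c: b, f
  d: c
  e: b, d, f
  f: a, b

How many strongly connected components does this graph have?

1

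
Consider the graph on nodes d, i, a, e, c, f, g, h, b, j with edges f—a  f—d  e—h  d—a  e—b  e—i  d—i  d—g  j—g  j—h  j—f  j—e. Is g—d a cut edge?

No

After removing g—d, the path g-j-f-d still connects them, so the edge is not a bridge.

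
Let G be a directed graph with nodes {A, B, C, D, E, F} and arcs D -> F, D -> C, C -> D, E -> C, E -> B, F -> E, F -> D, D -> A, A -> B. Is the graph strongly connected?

There is no directed path from A to E, so the graph is not strongly connected.

No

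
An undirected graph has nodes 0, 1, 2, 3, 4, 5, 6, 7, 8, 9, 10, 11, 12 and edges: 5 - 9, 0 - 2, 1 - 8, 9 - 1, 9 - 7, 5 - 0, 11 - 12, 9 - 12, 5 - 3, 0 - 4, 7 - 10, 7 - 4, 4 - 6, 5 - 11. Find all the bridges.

0-2, 1-8, 1-9, 10-7, 3-5, 4-6

The edges on the cycle 5-9-7-4-0-5 are not bridges since each lies on that cycle.
But removing 1 - 8 disconnects 1 from 8; removing 7 - 10 disconnects 7 from 10; removing 9 - 1 disconnects 9 from 1; removing 4 - 6 disconnects 4 from 6 — these are bridges.
In total 6 edges are bridges.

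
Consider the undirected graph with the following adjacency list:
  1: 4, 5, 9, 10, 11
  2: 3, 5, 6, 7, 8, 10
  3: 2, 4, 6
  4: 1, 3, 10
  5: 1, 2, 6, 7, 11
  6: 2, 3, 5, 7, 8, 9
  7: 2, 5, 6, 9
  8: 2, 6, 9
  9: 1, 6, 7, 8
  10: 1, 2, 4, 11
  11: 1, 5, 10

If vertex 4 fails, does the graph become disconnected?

No

Deleting 4 leaves 1 component (was 1) (its neighbors 1, 3, 10 remain connected to each other), so 4 is not a cut vertex.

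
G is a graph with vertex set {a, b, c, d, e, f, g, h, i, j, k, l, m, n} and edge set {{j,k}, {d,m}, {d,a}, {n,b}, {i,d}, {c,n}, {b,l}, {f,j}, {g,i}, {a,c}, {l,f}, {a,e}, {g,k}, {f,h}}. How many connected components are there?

Starting from a we can reach a, b, c, d, e, f, g, h, i, j, k, l, m, n. That is one component of size 14.
Total: 1 component.

1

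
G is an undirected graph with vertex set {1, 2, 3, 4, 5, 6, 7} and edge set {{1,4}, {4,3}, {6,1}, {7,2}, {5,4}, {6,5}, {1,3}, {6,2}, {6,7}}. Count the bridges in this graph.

0

The edges on the cycle 6-7-2-6 are not bridges since each lies on that cycle.
Every edge lies on some cycle, so there are no bridges.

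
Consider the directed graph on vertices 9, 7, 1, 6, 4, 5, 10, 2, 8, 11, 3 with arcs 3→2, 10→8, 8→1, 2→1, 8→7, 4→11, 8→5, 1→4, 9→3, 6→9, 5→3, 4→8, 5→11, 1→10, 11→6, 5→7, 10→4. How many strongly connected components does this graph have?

{1, 2, 3, 4, 5, 6, 8, 9, 10, 11} are all mutually reachable — one SCC of size 10.
{7} is an SCC by itself.
That gives 2 strongly connected components.

2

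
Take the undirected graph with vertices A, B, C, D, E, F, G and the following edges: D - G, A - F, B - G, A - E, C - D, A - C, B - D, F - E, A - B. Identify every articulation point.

Removing A increases the component count from 1 to 2, so A is a cut vertex.
By contrast removing E leaves 1 component; it is not a cut vertex. No other vertex is a cut vertex either.

A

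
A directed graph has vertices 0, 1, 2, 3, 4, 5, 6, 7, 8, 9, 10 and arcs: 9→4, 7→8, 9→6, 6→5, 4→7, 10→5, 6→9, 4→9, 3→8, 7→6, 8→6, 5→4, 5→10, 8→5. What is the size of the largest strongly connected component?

7

{4, 5, 6, 7, 8, 9, 10} are all mutually reachable — one SCC of size 7.
{0} is an SCC by itself.
{2} is an SCC by itself.
{3} is an SCC by itself.
{1} is an SCC by itself.
The largest has 7 vertices.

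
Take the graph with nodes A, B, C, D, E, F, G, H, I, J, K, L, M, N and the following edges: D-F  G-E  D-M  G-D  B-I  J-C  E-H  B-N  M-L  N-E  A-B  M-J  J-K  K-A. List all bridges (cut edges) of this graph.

B-I, C-J, D-F, E-H, L-M

The edges on the cycle G-D-M-J-K-A-B-N-E-G are not bridges since each lies on that cycle.
But removing E-H disconnects E from H; removing C-J disconnects C from J; removing D-F disconnects D from F; removing I-B disconnects I from B — these are bridges.
In total 5 edges are bridges.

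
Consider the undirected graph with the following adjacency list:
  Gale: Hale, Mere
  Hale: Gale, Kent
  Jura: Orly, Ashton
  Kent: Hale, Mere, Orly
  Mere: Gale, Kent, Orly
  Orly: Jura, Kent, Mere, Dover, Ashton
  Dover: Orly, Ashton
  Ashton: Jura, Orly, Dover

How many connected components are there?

Starting from Gale we can reach Gale, Hale, Jura, Kent, Mere, Orly, Dover, Ashton. That is one component of size 8.
Total: 1 component.

1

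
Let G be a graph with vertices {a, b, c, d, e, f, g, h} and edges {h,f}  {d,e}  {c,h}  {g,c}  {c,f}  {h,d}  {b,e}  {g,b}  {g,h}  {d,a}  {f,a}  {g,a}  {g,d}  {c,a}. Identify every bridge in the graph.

The edges on the cycle g-c-f-h-g are not bridges since each lies on that cycle.
Every edge lies on some cycle, so there are no bridges.

none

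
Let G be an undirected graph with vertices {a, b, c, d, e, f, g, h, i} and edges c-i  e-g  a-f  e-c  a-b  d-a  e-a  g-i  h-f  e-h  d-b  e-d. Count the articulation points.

1

Removing e increases the component count from 1 to 2, so e is a cut vertex.
By contrast removing h leaves 1 component; it is not a cut vertex. No other vertex is a cut vertex either.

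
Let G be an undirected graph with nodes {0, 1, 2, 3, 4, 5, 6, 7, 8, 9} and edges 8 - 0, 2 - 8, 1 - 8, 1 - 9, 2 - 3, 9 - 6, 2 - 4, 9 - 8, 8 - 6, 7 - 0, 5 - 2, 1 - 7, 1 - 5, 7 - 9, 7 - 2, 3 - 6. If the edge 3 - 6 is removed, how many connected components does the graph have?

3 and 6 are still connected via 3-2-8-6, so the component count stays at 1.

1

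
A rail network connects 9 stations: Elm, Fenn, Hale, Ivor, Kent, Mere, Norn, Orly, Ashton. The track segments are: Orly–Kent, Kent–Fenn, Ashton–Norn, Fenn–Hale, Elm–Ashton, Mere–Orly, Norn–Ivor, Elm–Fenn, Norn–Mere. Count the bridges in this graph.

The edges on the cycle Elm-Ashton-Norn-Mere-Orly-Kent-Fenn-Elm are not bridges since each lies on that cycle.
But removing Fenn–Hale disconnects Fenn from Hale; removing Ivor–Norn disconnects Ivor from Norn — these are bridges.
That makes 2 bridges.

2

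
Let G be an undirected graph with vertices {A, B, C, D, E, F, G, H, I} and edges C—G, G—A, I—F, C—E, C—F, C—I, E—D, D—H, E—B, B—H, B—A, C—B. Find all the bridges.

none

The edges on the cycle C-I-F-C are not bridges since each lies on that cycle.
Every edge lies on some cycle, so there are no bridges.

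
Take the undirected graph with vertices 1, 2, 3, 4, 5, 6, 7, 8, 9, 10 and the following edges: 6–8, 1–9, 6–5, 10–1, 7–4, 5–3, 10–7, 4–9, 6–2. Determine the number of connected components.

2

Starting from 2 we can reach 2, 3, 5, 6, 8. That is one component of size 5.
Starting from 1 we can reach 1, 4, 7, 9, 10. That is one component of size 5.
Total: 2 components.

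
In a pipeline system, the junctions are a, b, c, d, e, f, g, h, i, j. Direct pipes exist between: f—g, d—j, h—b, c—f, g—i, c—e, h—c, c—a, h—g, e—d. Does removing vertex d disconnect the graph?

Deleting d raises the number of components from 1 to 2, so d is a cut vertex.

Yes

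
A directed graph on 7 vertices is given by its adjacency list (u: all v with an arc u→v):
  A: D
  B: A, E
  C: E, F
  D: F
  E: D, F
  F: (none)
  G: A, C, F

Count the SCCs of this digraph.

{B} is an SCC by itself.
{F} is an SCC by itself.
{D} is an SCC by itself.
{C} is an SCC by itself.
{G} is an SCC by itself.
(and 2 more singleton SCCs)
That gives 7 strongly connected components.

7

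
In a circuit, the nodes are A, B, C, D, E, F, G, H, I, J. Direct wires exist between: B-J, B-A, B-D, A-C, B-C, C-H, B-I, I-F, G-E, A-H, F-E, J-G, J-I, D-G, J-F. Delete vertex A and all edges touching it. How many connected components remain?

1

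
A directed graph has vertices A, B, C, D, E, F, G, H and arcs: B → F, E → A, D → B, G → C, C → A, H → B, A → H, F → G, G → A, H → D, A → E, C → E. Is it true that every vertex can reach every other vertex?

From G we can reach every vertex (A, B, C, D, E, F, G, H), and every vertex can reach G (A, B, C, D, E, F, G, H). So the whole graph is one strongly connected component.

Yes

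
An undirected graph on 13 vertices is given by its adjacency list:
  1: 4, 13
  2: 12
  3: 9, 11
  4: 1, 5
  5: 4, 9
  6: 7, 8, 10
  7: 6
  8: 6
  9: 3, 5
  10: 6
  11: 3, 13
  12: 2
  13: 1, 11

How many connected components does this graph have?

3

Starting from 2 we can reach 2, 12. That is one component of size 2.
Starting from 6 we can reach 6, 7, 8, 10. That is one component of size 4.
Starting from 1 we can reach 1, 3, 4, 5, 9, 11, 13. That is one component of size 7.
Total: 3 components.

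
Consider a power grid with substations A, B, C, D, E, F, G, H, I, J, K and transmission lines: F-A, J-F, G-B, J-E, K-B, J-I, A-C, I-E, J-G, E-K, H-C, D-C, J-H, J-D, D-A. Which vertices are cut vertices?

J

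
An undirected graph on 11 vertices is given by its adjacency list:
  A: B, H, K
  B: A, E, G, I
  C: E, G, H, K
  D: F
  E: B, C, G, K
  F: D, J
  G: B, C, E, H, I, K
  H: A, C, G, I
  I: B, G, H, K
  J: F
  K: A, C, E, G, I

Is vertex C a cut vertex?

No

Deleting C leaves 2 components (was 2), so C is not a cut vertex.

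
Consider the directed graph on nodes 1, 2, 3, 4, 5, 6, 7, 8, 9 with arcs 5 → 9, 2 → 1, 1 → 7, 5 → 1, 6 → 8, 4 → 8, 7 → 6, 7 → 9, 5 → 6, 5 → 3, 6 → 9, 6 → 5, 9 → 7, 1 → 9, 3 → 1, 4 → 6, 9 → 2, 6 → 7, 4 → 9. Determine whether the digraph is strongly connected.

No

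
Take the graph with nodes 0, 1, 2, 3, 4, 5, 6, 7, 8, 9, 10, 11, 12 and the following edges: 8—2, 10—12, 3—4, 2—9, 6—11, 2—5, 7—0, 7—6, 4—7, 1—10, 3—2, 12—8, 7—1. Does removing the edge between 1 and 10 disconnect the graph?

No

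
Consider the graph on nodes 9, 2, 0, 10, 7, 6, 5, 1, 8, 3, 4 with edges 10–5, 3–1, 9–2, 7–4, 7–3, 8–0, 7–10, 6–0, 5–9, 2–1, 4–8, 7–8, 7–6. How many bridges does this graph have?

0

The edges on the cycle 7-4-8-7 are not bridges since each lies on that cycle.
Every edge lies on some cycle, so there are no bridges.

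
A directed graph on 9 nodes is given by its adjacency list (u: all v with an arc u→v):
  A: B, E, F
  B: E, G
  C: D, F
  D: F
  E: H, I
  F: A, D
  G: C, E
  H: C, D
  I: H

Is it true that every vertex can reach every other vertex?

Yes

From B we can reach every vertex (A, B, C, D, E, F, G, H, I), and every vertex can reach B (A, B, C, D, E, F, G, H, I). So the whole graph is one strongly connected component.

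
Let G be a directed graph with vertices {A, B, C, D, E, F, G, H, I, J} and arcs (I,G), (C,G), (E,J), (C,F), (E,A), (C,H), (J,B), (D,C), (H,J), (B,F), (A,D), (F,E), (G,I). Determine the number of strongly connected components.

{A, B, C, D, E, F, H, J} are all mutually reachable — one SCC of size 8.
{G, I} are all mutually reachable — one SCC of size 2.
That gives 2 strongly connected components.

2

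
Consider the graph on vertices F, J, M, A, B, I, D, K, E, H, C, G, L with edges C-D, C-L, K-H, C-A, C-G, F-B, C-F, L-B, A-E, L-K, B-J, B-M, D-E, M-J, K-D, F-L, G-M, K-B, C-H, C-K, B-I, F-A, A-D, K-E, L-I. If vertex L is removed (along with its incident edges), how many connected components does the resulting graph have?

With L gone, the remaining components are: {A, B, C, D, E, F, G, H, I, J, K, M}.
That is 1 component.

1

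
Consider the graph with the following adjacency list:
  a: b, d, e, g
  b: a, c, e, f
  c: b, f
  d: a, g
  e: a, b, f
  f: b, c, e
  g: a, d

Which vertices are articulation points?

Removing a increases the component count from 1 to 2, so a is a cut vertex.
By contrast removing f leaves 1 component; it is not a cut vertex. No other vertex is a cut vertex either.

a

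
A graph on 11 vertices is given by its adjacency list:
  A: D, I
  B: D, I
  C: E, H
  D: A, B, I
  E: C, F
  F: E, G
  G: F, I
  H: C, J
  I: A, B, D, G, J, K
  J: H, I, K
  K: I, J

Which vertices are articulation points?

I

Removing I increases the component count from 1 to 2, so I is a cut vertex.
By contrast removing H leaves 1 component; it is not a cut vertex. No other vertex is a cut vertex either.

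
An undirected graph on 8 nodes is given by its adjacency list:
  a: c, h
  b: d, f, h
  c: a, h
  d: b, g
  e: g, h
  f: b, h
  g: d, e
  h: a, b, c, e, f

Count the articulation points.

1

Removing h increases the component count from 1 to 2, so h is a cut vertex.
By contrast removing g leaves 1 component; it is not a cut vertex. No other vertex is a cut vertex either.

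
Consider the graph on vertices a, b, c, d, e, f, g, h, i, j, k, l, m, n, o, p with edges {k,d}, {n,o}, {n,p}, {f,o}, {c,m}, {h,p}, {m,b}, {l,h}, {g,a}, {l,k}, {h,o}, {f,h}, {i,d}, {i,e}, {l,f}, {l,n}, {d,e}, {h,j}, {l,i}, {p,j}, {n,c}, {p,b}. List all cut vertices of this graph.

l

Removing l increases the component count from 2 to 3, so l is a cut vertex.
By contrast removing f leaves 2 components; it is not a cut vertex. No other vertex is a cut vertex either.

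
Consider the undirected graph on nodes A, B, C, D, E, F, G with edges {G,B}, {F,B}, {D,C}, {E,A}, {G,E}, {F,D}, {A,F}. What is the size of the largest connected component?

Starting from A we can reach A, B, C, D, E, F, G. That is one component of size 7.
The largest has 7 vertices.

7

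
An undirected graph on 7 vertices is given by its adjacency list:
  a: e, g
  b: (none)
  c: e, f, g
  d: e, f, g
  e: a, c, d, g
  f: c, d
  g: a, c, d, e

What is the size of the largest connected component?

b is isolated — a component by itself.
Starting from a we can reach a, c, d, e, f, g. That is one component of size 6.
The largest has 6 vertices.

6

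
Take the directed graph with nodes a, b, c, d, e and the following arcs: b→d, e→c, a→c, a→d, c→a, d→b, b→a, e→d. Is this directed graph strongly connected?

There is no directed path from c to e, so the graph is not strongly connected.

No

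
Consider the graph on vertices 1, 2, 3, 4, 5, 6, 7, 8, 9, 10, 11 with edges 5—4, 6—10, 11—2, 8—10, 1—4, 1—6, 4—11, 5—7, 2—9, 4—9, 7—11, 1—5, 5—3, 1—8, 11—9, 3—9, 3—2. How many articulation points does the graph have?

1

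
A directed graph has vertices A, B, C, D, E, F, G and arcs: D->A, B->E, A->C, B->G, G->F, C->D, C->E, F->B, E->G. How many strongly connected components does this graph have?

2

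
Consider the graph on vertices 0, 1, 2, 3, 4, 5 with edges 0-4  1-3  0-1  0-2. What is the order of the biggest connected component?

5

5 is isolated — a component by itself.
Starting from 0 we can reach 0, 1, 2, 3, 4. That is one component of size 5.
The largest has 5 vertices.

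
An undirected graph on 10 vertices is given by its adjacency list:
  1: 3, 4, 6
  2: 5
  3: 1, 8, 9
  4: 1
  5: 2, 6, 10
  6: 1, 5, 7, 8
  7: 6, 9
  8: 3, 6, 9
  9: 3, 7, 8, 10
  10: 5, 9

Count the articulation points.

2

Removing 1 increases the component count from 1 to 2, so 1 is a cut vertex.
Removing 5 increases the component count from 1 to 2, so 5 is a cut vertex.
By contrast removing 8 leaves 1 component; it is not a cut vertex. No other vertex is a cut vertex either.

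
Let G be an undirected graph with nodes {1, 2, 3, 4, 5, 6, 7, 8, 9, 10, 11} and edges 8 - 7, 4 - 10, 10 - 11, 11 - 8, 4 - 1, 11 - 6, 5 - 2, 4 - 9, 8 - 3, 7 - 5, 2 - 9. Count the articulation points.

Removing 4 increases the component count from 1 to 2, so 4 is a cut vertex.
Removing 8 increases the component count from 1 to 2, so 8 is a cut vertex.
Removing 11 increases the component count from 1 to 2, so 11 is a cut vertex.
By contrast removing 2 leaves 1 component; it is not a cut vertex. No other vertex is a cut vertex either.

3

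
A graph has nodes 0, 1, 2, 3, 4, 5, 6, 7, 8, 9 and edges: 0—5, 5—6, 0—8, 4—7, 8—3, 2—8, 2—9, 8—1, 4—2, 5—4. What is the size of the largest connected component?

10

Starting from 0 we can reach 0, 1, 2, 3, 4, 5, 6, 7, 8, 9. That is one component of size 10.
The largest has 10 vertices.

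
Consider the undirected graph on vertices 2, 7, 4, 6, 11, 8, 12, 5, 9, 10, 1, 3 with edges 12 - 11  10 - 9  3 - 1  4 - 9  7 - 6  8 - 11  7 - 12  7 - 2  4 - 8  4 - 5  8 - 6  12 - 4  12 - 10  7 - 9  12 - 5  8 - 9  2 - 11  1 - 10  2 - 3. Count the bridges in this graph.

The edges on the cycle 7-2-3-1-10-9-7 are not bridges since each lies on that cycle.
Every edge lies on some cycle, so there are no bridges.

0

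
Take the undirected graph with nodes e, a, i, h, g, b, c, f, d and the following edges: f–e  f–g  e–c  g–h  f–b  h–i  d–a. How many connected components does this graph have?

2

Starting from a we can reach a, d. That is one component of size 2.
Starting from b we can reach b, c, e, f, g, h, i. That is one component of size 7.
Total: 2 components.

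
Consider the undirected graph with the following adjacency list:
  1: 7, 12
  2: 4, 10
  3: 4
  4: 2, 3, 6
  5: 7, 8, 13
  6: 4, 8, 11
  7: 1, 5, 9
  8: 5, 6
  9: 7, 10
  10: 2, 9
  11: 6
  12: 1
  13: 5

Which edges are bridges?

1-12, 1-7, 11-6, 13-5, 3-4

The edges on the cycle 4-2-10-9-7-5-8-6-4 are not bridges since each lies on that cycle.
But removing 1-12 disconnects 1 from 12; removing 13-5 disconnects 13 from 5; removing 1-7 disconnects 1 from 7; removing 11-6 disconnects 11 from 6 — these are bridges.
In total 5 edges are bridges.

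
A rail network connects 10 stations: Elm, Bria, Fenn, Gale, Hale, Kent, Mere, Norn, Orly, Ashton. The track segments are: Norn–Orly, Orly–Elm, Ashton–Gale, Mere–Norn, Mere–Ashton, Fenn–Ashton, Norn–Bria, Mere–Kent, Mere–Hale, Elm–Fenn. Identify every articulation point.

Mere, Norn, Ashton

Removing Mere increases the component count from 1 to 3, so Mere is a cut vertex.
Removing Norn increases the component count from 1 to 2, so Norn is a cut vertex.
Removing Ashton increases the component count from 1 to 2, so Ashton is a cut vertex.
By contrast removing Gale leaves 1 component; it is not a cut vertex. No other vertex is a cut vertex either.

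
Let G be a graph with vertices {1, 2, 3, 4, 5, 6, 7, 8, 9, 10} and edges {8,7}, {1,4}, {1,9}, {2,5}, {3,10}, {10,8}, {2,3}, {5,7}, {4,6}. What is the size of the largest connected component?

6

Starting from 1 we can reach 1, 4, 6, 9. That is one component of size 4.
Starting from 2 we can reach 2, 3, 5, 7, 8, 10. That is one component of size 6.
The largest has 6 vertices.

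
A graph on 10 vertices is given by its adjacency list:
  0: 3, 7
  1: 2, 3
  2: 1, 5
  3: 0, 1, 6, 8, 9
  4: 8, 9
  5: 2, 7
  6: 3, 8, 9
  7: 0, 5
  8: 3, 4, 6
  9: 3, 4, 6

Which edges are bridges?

none

The edges on the cycle 3-6-9-3 are not bridges since each lies on that cycle.
Every edge lies on some cycle, so there are no bridges.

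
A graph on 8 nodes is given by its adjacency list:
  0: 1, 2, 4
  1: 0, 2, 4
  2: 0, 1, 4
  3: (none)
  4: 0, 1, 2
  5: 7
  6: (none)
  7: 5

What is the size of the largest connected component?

6 is isolated — a component by itself.
3 is isolated — a component by itself.
Starting from 5 we can reach 5, 7. That is one component of size 2.
Starting from 0 we can reach 0, 1, 2, 4. That is one component of size 4.
The largest has 4 vertices.

4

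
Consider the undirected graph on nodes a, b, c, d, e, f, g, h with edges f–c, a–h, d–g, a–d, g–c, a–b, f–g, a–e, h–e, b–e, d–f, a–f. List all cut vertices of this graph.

Removing a increases the component count from 1 to 2, so a is a cut vertex.
By contrast removing d leaves 1 component; it is not a cut vertex. No other vertex is a cut vertex either.

a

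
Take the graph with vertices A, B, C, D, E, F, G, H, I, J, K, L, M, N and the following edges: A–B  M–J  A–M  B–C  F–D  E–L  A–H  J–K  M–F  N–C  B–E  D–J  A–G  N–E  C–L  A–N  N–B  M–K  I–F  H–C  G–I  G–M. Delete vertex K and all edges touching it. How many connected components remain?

1

With K gone, the remaining components are: {A, B, C, D, E, F, G, H, I, J, L, M, N}.
That is 1 component.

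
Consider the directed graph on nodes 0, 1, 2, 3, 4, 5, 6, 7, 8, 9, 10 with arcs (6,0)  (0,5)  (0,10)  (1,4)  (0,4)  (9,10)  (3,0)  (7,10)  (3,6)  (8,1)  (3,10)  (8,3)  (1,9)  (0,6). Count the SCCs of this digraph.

{0, 6} are all mutually reachable — one SCC of size 2.
{10} is an SCC by itself.
{7} is an SCC by itself.
{3} is an SCC by itself.
{9} is an SCC by itself.
(and 5 more singleton SCCs)
That gives 10 strongly connected components.

10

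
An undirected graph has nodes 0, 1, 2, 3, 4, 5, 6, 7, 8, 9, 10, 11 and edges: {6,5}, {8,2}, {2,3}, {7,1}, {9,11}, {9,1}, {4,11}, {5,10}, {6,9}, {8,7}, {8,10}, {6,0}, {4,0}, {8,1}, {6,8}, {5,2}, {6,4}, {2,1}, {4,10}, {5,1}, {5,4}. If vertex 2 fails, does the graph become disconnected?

Deleting 2 raises the number of components from 1 to 2, so 2 is a cut vertex.

Yes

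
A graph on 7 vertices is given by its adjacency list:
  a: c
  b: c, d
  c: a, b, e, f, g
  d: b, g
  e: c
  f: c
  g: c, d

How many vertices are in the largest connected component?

Starting from a we can reach a, b, c, d, e, f, g. That is one component of size 7.
The largest has 7 vertices.

7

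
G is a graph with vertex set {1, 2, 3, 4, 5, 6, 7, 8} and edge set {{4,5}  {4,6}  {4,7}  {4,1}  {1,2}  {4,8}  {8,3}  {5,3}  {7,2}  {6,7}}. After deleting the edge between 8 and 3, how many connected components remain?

1

8 and 3 are still connected via 8-4-5-3, so the component count stays at 1.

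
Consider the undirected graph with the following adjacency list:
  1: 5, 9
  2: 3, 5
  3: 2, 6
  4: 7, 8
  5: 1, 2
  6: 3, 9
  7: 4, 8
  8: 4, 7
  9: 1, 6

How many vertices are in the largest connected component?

Starting from 4 we can reach 4, 7, 8. That is one component of size 3.
Starting from 1 we can reach 1, 2, 3, 5, 6, 9. That is one component of size 6.
The largest has 6 vertices.

6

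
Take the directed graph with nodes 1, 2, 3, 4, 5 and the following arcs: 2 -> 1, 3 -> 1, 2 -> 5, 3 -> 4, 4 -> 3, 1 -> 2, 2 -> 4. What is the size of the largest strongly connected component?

{1, 2, 3, 4} are all mutually reachable — one SCC of size 4.
{5} is an SCC by itself.
The largest has 4 vertices.

4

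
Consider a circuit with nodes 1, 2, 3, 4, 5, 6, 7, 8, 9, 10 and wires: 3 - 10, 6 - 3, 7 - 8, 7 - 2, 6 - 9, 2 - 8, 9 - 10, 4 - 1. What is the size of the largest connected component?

5 is isolated — a component by itself.
Starting from 1 we can reach 1, 4. That is one component of size 2.
Starting from 2 we can reach 2, 7, 8. That is one component of size 3.
Starting from 3 we can reach 3, 6, 9, 10. That is one component of size 4.
The largest has 4 vertices.

4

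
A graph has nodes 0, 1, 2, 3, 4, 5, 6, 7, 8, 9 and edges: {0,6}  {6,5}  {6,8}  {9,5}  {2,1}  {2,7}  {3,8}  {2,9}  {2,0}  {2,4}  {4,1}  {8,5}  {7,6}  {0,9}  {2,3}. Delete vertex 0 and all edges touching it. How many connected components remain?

With 0 gone, the remaining components are: {1, 2, 3, 4, 5, 6, 7, 8, 9}.
That is 1 component.

1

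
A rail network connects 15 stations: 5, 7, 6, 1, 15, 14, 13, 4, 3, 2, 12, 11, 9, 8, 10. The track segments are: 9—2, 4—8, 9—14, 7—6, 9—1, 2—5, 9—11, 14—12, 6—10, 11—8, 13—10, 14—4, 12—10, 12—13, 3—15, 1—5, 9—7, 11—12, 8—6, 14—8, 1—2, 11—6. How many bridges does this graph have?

The edges on the cycle 9-1-5-2-9 are not bridges since each lies on that cycle.
But removing 3—15 disconnects 3 from 15 — this is a bridge.

1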